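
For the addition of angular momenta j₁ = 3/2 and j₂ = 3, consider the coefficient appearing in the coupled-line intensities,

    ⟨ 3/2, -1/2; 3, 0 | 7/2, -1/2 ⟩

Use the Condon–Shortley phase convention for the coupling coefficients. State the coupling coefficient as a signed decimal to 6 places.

triangle: 1!×2!×5!/9! = 240/362880
(j±m)!: 1!×2!×3!×3!×3!×4! = 10368
prefactor² = (2J+1)×Δ×N² = 384/7
  k=0: +1/(0!×1!×2!×3!×0!×2!) = 1/24
  k=1: −1/(1!×0!×1!×2!×1!×3!) = -1/12
Σ = -1/24  ⇒  CG² = 384/7×(-1/24)² = 2/21
CG = −√(2/21) = -0.308607

−√(2/21) = -0.308607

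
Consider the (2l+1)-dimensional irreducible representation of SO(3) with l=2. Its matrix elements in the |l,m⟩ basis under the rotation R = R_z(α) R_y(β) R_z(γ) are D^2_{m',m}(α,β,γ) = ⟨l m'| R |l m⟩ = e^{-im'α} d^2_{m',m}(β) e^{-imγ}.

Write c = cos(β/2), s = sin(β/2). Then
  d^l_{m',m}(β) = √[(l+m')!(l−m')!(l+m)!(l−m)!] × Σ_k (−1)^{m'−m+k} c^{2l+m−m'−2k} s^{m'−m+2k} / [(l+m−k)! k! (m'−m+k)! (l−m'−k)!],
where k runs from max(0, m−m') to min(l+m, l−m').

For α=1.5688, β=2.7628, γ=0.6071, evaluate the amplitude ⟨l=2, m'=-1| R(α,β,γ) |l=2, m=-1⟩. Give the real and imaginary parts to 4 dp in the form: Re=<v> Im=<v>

Re=0.0576 Im=-0.0833

D^2_{-1,-1}(1.5688,2.7628,0.6071) = e^{-i·-1·1.5688}·d^2_{-1,-1}(2.7628)·e^{-i·-1·0.6071}. Compute d first:
c=cos(2.762800/2)=0.188266, s=sin(2.762800/2)=0.982118; N=√[1·6·1·6]=6.000000
The bounds max(0,m−m')=0 and min(l+m,l−m')=1 give 2 terms
  k=0: (−1)^0·6.0000/(6)·0.1883^4·0.9821^0 = +0.001256
  k=1: (−1)^1·6.0000/(2)·0.1883^2·0.9821^2 = -0.102563
d^2_{-1,-1}(2.7628) = +0.001256 -0.102563 = -0.101307
D = (+0.001996+0.999998i)·(-0.101307)·(+0.821306+0.570488i) = +0.057628-0.083319i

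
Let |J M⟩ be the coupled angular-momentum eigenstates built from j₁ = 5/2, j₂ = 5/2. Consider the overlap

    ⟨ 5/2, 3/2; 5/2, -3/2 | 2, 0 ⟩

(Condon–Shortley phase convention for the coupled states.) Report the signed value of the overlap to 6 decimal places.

+√(1/84) = +0.109109

triangle: 3!·2!·2!/8! = 24/40320
(j±m)!: 4!·1!·1!·4!·2!·2! = 2304
prefactor² = (2J+1)·Δ·N² = 48/7
  k=0: +1/(0!·3!·1!·1!·1!·1!) = 1/6
  k=1: −1/(1!·2!·0!·0!·2!·2!) = -1/8
Σ = 1/24  ⇒  CG² = 48/7·(1/24)² = 1/84
CG = +√(1/84) = +0.109109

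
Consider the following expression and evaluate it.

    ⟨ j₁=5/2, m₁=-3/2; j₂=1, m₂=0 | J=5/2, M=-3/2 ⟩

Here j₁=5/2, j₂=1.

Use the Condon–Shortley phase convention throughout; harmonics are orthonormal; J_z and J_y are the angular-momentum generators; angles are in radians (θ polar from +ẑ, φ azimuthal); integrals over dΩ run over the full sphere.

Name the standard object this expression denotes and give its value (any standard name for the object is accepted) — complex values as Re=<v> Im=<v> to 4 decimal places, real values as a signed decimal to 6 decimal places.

This is a Clebsch–Gordan (vector-coupling) coefficient.
triangle: 1!*4!*1!/7! = 24/5040
(j±m)!: 1!*4!*1!*1!*1!*4! = 576
prefactor² = (2J+1)*Δ*N² = 576/35
  k=0: +1/(0!*1!*4!*1!*0!*0!) = 1/24
  k=1: −1/(1!*0!*3!*0!*1!*1!) = -1/6
Σ = -1/8  ⇒  CG² = 576/35*(-1/8)² = 9/35
CG = −√(9/35) = -0.507093

Clebsch–Gordan coefficient, −√(9/35) ≈ -0.507093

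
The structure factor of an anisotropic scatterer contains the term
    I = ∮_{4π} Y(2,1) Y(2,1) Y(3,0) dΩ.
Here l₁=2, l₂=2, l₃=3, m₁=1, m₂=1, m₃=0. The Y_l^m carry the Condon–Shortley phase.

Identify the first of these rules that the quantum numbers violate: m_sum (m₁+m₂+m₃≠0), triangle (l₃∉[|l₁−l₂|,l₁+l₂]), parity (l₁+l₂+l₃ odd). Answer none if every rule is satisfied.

m₁+m₂+m₃ = 1 + 1 + 0 = 2  ✗
triangle: |2−2|=0 ≤ l₃=3 ≤ 2+2=4
parity: l₁+l₂+l₃ = 7 is odd

m_sum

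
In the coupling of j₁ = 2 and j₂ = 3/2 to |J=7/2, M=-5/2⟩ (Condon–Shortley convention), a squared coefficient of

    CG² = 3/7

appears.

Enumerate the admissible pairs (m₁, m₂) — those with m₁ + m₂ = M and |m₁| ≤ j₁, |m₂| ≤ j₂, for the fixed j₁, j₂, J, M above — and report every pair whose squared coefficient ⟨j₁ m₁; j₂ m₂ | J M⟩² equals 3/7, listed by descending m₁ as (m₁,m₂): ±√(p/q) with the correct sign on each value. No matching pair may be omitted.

Admissible pairs with m₁+m₂ = M = -5/2: (-2,-1/2), (-1,-3/2)
  (m₁,m₂)=(-1,-3/2): CG² = 4/7, CG = +√(4/7)
  (m₁,m₂)=(-2,-1/2): CG² = 3/7, CG = +√(3/7)   ← matches the target
Pairs with CG² = 3/7: (-2,-1/2): +√(3/7)

(-2,-1/2): +√(3/7)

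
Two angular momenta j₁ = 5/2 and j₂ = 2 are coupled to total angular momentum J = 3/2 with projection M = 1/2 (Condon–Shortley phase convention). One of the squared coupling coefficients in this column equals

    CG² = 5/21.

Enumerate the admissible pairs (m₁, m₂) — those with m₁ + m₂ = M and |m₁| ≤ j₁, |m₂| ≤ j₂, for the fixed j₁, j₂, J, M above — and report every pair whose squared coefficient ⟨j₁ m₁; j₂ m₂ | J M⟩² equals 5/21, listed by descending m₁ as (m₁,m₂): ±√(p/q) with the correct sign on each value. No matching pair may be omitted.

Admissible pairs with m₁+m₂ = M = 1/2: (-3/2,2), (-1/2,1), (1/2,0), (3/2,-1), (5/2,-2)
  (m₁,m₂)=(5/2,-2): CG² = 8/21, CG = +√(8/21)
  (m₁,m₂)=(3/2,-1): CG² = 2/105, CG = −√(2/105)
  (m₁,m₂)=(1/2,0): CG² = 2/35, CG = −√(2/35)
  (m₁,m₂)=(-1/2,1): CG² = 5/21, CG = +√(5/21)   ← matches the target
  (m₁,m₂)=(-3/2,2): CG² = 32/105, CG = −√(32/105)
Pairs with CG² = 5/21: (-1/2,1): +√(5/21)

(-1/2,1): +√(5/21)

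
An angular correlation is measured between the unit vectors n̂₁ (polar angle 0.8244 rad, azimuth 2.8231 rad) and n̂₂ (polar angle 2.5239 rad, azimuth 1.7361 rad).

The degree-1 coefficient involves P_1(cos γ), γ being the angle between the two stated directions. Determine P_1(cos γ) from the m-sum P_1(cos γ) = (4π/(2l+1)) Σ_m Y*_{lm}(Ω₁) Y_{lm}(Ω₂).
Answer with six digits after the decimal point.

Summing Y*_{l m}(θ₁,φ₁)·Y_{l m}(θ₂,φ₂) over m ∈ [−1, 1]; prefactor 4π/(2·1+1) = 4.188790:
  m=-1: (-0.240885+0.079424i) × (-0.032926-0.197367i) = +0.023607+0.044928i  (running Σ = +0.023607+0.044928i)
  m=0: (+0.331760-0.000000i) × (-0.398317+0.000000i) = -0.132146+0.000000i  (running Σ = -0.108539+0.044928i)
  m=1: (+0.240885+0.079424i) × (+0.032926-0.197367i) = +0.023607-0.044928i  (running Σ = -0.084931+0.000000i)
Total Σ_m = -0.084931+0.000000i. Multiply by 4.188790: -0.355760+0.000000i. P_1(cos γ) = -0.355760

-0.355760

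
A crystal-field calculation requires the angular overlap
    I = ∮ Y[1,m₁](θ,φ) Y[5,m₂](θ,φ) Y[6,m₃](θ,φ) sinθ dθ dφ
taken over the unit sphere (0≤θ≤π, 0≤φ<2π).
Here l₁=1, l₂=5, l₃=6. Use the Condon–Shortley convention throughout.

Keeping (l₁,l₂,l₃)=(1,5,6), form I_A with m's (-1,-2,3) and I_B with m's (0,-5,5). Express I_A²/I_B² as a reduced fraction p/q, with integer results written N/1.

Shared (l₁,l₂,l₃)=(1,5,6): N and (l;000)² cancel in I_A²/I_B².
A: Δ = 0!·2!·10!/13! = 1/858; Racah Σ t=0..0: t=0:+1/60480 = 1/60480; ⇒ 3j(1 5 6; -1 -2 3)² = 6/143, sgn -1
B: Δ = 0!·2!·10!/13! = 1/858; Racah Σ t=0..0: t=0:+1/3628800 = 1/3628800; ⇒ 3j(1 5 6; 0 -5 5)² = 1/78, sgn -1
I_A²/I_B² = (6/143)/(1/78) = 36/11

36/11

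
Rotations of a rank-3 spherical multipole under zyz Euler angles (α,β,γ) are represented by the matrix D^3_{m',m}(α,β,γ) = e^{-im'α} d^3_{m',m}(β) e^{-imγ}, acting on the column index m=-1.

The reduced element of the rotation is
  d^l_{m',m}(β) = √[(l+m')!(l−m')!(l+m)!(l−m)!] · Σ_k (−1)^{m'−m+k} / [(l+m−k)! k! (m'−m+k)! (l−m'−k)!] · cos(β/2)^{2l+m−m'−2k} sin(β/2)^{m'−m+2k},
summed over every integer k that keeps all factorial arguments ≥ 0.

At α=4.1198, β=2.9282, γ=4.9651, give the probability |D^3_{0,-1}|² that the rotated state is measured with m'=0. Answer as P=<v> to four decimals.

First d^3_{0,-1}(β=2.9282), then the phase factors e^{-i(0)α} and e^{-i(-1)γ}:
c=cos(2.928200/2)=0.106494, s=sin(2.928200/2)=0.994313; N=√[6·6·2·24]=41.569219
k: max(0,(-1)−(0))=0 … min(3+(-1),3−(0))=2
  k=0: (−1)^1·41.5692/(12)·0.1065^5·0.9943^1 = -0.000047
  k=1: (−1)^2·41.5692/(4)·0.1065^3·0.9943^3 = +0.012338
  k=2: (−1)^3·41.5692/(12)·0.1065^1·0.9943^5 = -0.358535
d^3_{0,-1}(2.9282) = -0.000047 +0.012338 -0.358535 = -0.346244
|D^3_{0,-1}|² = |d^3_{0,-1}(β)|² = (-0.346244)² = 0.119885 (the z-rotation phases have unit modulus)

P=0.1199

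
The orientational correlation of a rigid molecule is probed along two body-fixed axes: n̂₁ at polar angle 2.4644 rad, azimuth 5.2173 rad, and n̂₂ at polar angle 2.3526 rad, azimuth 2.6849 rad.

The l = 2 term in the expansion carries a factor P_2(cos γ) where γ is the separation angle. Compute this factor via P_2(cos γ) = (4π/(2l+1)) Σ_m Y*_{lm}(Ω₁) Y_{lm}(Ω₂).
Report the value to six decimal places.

-0.448989

Addition theorem: P_2(cos γ) = (4π/5) Σ_m Y*_{lm}(Ω₁) Y_{lm}(Ω₂), m = −2…2:
  m=-2: Y*=-0.08069 - 0.12842j  Y=0.11887 + 0.15398j  product 0.01018 - 0.02769j
  m=-1: Y*=-0.18249 + 0.33019j  Y=0.34668 + 0.17034j  product -0.11951 + 0.08338j
  m=+0: Y*=0.25928 + 0.00000j  Y=0.15429 + 0.00000j  product 0.04001 + 0.00000j
  m=+1: Y*=0.18249 + 0.33019j  Y=-0.34668 + 0.17034j  product -0.11951 - 0.08338j
  m=+2: Y*=-0.08069 + 0.12842j  Y=0.11887 - 0.15398j  product 0.01018 + 0.02769j
Total Σ_m = -0.17865 - 0.00000j. Multiply by 2.513274: -0.44899 - 0.00000j. P_2(cos γ) = -0.448989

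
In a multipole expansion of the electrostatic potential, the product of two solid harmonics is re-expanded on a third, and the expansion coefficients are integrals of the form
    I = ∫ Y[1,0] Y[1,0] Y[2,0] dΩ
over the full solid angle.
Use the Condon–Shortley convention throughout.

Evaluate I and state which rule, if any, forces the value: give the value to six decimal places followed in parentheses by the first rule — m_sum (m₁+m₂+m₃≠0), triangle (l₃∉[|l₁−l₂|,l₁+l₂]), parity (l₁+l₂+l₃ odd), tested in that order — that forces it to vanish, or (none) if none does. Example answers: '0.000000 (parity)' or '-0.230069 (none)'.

Rules hold: Σm=0, L=4 even, 0≤2≤2.
N = 3·3·5 = 45
Δ = 0!·2!·2!/5! = 1/30
Racah Σ t=0..0: t=0:+1/1 = 1/1
⇒ 3j(1 1 2; 0 0 0)² = 2/15, sgn +1
(m-triple is (0,0,0) — same symbol as above.)
4πI² = N·(3j₀)²·(3jₘ)² = 4/5
I = +1·√(0.8/4π) = 0.25231325
No selection rule forces the value: the integral is nonzero (none).

0.252313 (none)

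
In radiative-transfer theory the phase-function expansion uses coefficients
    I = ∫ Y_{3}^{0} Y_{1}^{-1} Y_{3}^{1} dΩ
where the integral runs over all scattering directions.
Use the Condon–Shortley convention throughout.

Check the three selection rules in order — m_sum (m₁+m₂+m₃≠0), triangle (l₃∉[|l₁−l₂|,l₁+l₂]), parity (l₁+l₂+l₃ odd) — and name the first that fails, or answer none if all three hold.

Σmᵢ = 0  ✓
l₃∈[|l₁−l₂|,l₁+l₂]=[2,4], have l₃=3  ✓
Σlᵢ = 7 ⇒ odd  ✗

parity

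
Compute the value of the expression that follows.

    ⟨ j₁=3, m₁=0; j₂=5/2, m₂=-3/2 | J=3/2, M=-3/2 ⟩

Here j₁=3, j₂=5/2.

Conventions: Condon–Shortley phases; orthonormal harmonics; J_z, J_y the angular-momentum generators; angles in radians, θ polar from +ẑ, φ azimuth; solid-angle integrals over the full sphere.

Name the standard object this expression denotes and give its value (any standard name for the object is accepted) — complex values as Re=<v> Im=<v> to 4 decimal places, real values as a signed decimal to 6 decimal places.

Clebsch–Gordan coefficient, −√(6/35) ≈ -0.414039

This is a Clebsch–Gordan (vector-coupling) coefficient.
j₁+j₂−J=4  J+j₁−j₂=2  J−j₁+j₂=1  j₁+j₂+J+1=8
(j₁±m₁, j₂±m₂, J±M) = (3,3,1,4,0,3)
P² = 864/35
sum k=1..1:
  [1] −1/12 = -1/12
S = -1/12
C² = P²·S² = 6/35 ; C = -0.414039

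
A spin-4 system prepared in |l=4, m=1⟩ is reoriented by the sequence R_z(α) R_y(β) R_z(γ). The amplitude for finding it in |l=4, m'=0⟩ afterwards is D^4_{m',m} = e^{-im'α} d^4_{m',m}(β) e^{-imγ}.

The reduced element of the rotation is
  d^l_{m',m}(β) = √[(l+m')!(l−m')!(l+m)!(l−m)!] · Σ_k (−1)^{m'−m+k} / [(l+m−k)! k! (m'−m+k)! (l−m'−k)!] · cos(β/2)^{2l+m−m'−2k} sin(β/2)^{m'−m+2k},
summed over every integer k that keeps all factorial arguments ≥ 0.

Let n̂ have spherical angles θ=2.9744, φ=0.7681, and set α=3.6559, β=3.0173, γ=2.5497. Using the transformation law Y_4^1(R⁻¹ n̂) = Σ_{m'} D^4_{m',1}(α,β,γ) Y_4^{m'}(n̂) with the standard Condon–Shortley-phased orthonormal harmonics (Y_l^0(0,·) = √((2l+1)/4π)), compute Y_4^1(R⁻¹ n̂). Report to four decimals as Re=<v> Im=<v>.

Need the full column D^4_{m',1} for m'=−4..4 at α=3.6559, β=3.0173, γ=2.5497.
cos(β/2)=0.062106, sin(β/2)=0.998070
d^4_{-4,1}: single k=5 term ⇒ +0.001775;  D = +0.001564-0.000839i
d^4_{-3,1}: k∈[4..5] ⇒ +0.000195 -0.030263 = -0.030067;  D = +0.016074-0.025410i
d^4_{-2,1}: k∈[3..5] ⇒ +0.000013 -0.005033 +0.259955 = +0.254935;  D = +0.012668-0.254620i
d^4_{-1,1}: k∈[2..5] ⇒ +0.000001 -0.000443 +0.057191 -0.984660 = -0.927912;  D = -0.415762-0.829555i
d^4_{0,1}: k∈[1..4] ⇒ +0.000000 -0.000025 +0.006366 -0.274016 = -0.267675;  D = +0.222140+0.149345i
d^4_{1,1}: k∈[0..3] ⇒ +0.000000 -0.000001 +0.000443 -0.038127 = -0.037685;  D = -0.037572-0.002921i
d^4_{2,1}: k∈[0..2] ⇒ -0.000000 +0.000019 -0.003355 = -0.003336;  D = +0.003023-0.001411i
d^4_{3,1}: k∈[0..1] ⇒ +0.000000 -0.000195 = -0.000195;  D = -0.000113+0.000159i
d^4_{4,1}: single k=0 term ⇒ -0.000007;  D = +0.000001-0.000007i
Y_4^{m'}(θ=2.9744,φ=0.7681) and Σ D·Y over m':
  (+0.0016-0.0008i)·(-0.0003-0.0000i)  (+0.0161-0.0254i)·(+0.0038+0.0042i)  (+0.0127-0.2546i)·(+0.0019-0.0538i)  (-0.4158-0.8296i)·(-0.2125+0.2053i)  (+0.2221+0.1493i)·(+0.7319+0.0000i)  (-0.0376-0.0029i)·(+0.2125+0.2053i)  (+0.0030-0.0014i)·(+0.0019+0.0538i)  (-0.0001+0.0002i)·(-0.0038+0.0042i)  (+0.0000-0.0000i)·(-0.0003+0.0000i)
Y_4^1(R⁻¹ n̂) = +0.400445+0.190895i

Re=0.4004 Im=0.1909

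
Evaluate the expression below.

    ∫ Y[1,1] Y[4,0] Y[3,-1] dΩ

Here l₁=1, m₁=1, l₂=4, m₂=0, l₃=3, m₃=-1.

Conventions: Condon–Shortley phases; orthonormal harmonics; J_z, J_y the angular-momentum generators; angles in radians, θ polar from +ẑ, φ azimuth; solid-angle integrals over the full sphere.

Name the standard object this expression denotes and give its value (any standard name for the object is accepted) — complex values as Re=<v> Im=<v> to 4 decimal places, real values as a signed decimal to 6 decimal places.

This is a Gaunt coefficient — the integral of a triple product of spherical harmonics over the sphere.
Checks pass: Σm=0; 8 even; l₃=3∈[3,5].
(2·1+1)(2·4+1)(2·3+1) = 189
Δ: 2! 0! 6! / 9! → 1/252
sum: t=1:−1/36 = -1/36
3j²(1 4 3; 0 0 0) = Δ·Π!·Σ² = 4/63  (sign +1)
sum: t=0:+1/96 = 1/96
3j²(1 4 3; 1 0 -1) = Δ·Π!·Σ² = 1/42  (sign +1)
combine: 4πI² = 189·4/63·1/42 = 2/7
take √, sign +1: I = 0.15078601

Gaunt coefficient, +0.150786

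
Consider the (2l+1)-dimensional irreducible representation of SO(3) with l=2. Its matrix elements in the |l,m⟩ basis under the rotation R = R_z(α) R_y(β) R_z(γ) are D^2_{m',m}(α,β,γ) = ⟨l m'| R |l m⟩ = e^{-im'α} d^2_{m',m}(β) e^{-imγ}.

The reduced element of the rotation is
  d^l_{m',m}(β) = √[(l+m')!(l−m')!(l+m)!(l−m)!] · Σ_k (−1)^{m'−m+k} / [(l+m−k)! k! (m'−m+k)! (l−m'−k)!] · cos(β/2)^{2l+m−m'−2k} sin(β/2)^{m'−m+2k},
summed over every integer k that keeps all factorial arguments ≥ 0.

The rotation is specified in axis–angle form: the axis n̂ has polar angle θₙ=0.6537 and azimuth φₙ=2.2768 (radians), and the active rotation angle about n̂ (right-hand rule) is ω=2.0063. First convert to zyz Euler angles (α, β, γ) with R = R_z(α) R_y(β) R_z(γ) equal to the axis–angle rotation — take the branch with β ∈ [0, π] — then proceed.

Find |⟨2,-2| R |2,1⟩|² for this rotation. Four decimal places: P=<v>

Axis–angle → zyz. n̂ = (sinθₙcosφₙ, sinθₙsinφₙ, cosθₙ) = (-0.394552, +0.462761, +0.793839), ω = 2.0063.
R = I cosω + sinω [n̂]ₓ + (1−cosω) n̂n̂ᵀ gives
  R = [-0.200523, -0.979350, -0.025778; +0.460131, -0.117377, +0.880058; -0.864910, +0.164611, +0.474166]
β = atan2(√(R₁₃²+R₂₃²), R₃₃) = 1.076780; α = atan2(R₂₃, R₁₃) mod 2π = 1.600079; γ = atan2(R₃₂, −R₃₁) mod 2π = 0.188072
Split into d^2_{-2,1}(β=1.0768) × two z-phases.
With c≡cos(β/2)=0.858535 and s≡sin(β/2)=0.512754, N=[1·24·6·1]^{1/2}=12.000000
k: max(0,(1)−(-2))=3 … min(2+(1),2−(-2))=3
  k=3: (−1)^0·12.0000/(6)·0.8585^1·0.5128^3 = +0.231481
d^2_{-2,1}(1.0768) = +0.231481
|D^2_{-2,1}|² = |d^2_{-2,1}(β)|² = (+0.231481)² = 0.053584 (the z-rotation phases have unit modulus)

P=0.0536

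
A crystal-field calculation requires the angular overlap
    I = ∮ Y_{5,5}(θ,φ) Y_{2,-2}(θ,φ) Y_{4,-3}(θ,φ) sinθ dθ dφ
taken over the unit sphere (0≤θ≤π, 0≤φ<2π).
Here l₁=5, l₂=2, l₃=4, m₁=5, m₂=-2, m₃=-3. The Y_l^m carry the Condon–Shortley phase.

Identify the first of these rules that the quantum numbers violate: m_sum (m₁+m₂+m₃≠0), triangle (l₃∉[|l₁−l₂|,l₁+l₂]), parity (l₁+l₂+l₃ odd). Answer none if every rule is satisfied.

parity

m₁+m₂+m₃ = 5 − 2 − 3 = 0  ✓
triangle: |5−2|=3 ≤ l₃=4 ≤ 5+2=7  ✓
parity: l₁+l₂+l₃ = 11 is odd  ✗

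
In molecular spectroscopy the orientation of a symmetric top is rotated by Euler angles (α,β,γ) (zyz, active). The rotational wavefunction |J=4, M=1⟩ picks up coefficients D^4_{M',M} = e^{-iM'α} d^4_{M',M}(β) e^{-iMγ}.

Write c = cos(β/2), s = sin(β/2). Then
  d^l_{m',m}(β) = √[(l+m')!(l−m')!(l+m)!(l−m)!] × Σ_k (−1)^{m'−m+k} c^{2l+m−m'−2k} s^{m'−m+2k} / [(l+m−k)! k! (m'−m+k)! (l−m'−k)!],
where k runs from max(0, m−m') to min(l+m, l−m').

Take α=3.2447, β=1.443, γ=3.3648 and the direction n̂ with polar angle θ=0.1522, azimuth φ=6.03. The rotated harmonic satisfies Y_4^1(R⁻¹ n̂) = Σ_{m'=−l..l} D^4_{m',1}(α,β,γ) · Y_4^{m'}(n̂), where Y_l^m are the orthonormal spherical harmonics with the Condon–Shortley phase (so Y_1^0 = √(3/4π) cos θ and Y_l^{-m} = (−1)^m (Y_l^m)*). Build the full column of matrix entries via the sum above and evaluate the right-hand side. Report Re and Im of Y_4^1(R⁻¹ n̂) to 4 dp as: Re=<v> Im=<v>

Need the full column D^4_{m',1} for m'=−4..4 at α=3.2447, β=1.4430, γ=3.3648.
cos(β/2)=0.750816, sin(β/2)=0.660512
d^4_{-4,1}: single k=5 term ⇒ +0.398196;  D = -0.391088-0.074899i
d^4_{-3,1}: k∈[4..5] ⇒ +0.800156 -0.371552 = +0.428604;  D = +0.427015+0.036863i
d^4_{-2,1}: k∈[3..5] ⇒ +0.972352 -1.128779 +0.174716 = +0.018289;  D = -0.018287+0.000311i
d^4_{-1,1}: k∈[2..5] ⇒ +0.781558 -1.814583 +0.702168 -0.036228 = -0.367085;  D = -0.364440+0.043981i
d^4_{0,1}: k∈[1..4] ⇒ +0.397310 -1.844908 +1.427805 -0.184167 = -0.203960;  D = +0.198901-0.045148i
d^4_{1,1}: k∈[0..3] ⇒ +0.100987 -1.172337 +1.814583 -0.468112 = +0.275121;  D = +0.260603-0.088191i
d^4_{2,1}: k∈[0..2] ⇒ -0.376921 +1.458528 -0.752519 = +0.329087;  D = -0.299208+0.137014i
d^4_{3,1}: k∈[0..1] ⇒ +0.620343 -0.800156 = -0.179813;  D = -0.154914+0.091294i
d^4_{4,1}: single k=0 term ⇒ -0.514520;  D = +0.414031-0.305466i
Y_4^{m'}(θ=0.1522,φ=6.03) and Σ D·Y over m':
  (-0.3911-0.0749i)·(+0.0001+0.0002i)  (+0.4270+0.0369i)·(+0.0031+0.0030i)  (-0.0183+0.0003i)·(+0.0393+0.0218i)  (-0.3644+0.0440i)·(+0.2635+0.0682i)  (+0.1989-0.0451i)·(+0.7510+0.0000i)  (+0.2606-0.0882i)·(-0.2635+0.0682i)  (-0.2992+0.1370i)·(+0.0393-0.0218i)  (-0.1549+0.0913i)·(-0.0031+0.0030i)  (+0.4140-0.3055i)·(+0.0001-0.0002i)
Y_4^1(R⁻¹ n̂) = -0.020411+0.005784i

Re=-0.0204 Im=0.0058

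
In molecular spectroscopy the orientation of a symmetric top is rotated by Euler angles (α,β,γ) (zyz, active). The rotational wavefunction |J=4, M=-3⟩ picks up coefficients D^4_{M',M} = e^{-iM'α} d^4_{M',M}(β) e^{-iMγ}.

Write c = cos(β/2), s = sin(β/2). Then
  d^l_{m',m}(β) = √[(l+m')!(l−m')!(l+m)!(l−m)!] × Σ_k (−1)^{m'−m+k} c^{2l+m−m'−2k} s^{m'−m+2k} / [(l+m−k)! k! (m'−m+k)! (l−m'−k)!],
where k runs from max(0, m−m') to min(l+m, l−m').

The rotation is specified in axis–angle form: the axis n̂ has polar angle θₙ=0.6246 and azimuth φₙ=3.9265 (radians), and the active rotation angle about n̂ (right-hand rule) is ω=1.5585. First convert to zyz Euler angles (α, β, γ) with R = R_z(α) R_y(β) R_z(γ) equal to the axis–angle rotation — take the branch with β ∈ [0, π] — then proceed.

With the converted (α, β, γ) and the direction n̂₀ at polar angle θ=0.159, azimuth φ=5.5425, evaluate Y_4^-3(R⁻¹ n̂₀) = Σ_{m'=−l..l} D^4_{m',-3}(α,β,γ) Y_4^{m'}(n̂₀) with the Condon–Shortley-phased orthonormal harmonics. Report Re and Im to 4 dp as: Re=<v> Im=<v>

Axis–angle → zyz. n̂ = (sinθₙcosφₙ, sinθₙsinφₙ, cosθₙ) = (-0.413700, -0.413294, +0.811197), ω = 1.5585.
R = I cosω + sinω [n̂]ₓ + (1−cosω) n̂n̂ᵀ gives
  R = [+0.181339, -0.642259, -0.744728; +0.980013, +0.181008, +0.082528; +0.081797, -0.744809, +0.662245]
β = atan2(√(R₁₃²+R₂₃²), R₃₃) = 0.846985; α = atan2(R₂₃, R₁₃) mod 2π = 3.031227; γ = atan2(R₃₂, −R₃₁) mod 2π = 4.603005
Need the full column D^4_{m',-3} for m'=−4..4 at α=3.0312, β=0.8470, γ=4.6030.
cos(β/2)=0.911659, sin(β/2)=0.410947
d^4_{-4,-3}: single k=1 term ⇒ +0.608357;  D = +0.423332+0.436908i
d^4_{-3,-3}: k∈[0..1] ⇒ +0.477156 -0.678679 = -0.201523;  D = +0.123438+0.159294i
d^4_{-2,-3}: k∈[0..1] ⇒ -0.804781 +0.490574 = -0.314206;  D = -0.163933-0.268052i
d^4_{-1,-3}: k∈[0..1] ⇒ +0.769550 -0.260610 = +0.508940;  D = -0.216096-0.460785i
d^4_{0,-3}: k∈[0..1] ⇒ -0.517111 +0.105073 = -0.412038;  D = -0.132798-0.390052i
d^4_{1,-3}: k∈[0..1] ⇒ +0.260610 -0.031772 = +0.228838;  D = -0.049445-0.223432i
d^4_{2,-3}: k∈[0..1] ⇒ -0.099681 +0.006751 = -0.092929;  D = -0.009963-0.092394i
d^4_{3,-3}: k∈[0..1] ⇒ +0.028021 -0.000813 = +0.027207;  D = +0.000080-0.027207i
d^4_{4,-3}: single k=0 term ⇒ -0.005104;  D = +0.000577-0.005071i
Y_4^{m'}(θ=0.159,φ=5.5425) and Σ D·Y over m':
  (+0.4233+0.4369i)·(-0.0003+0.0000i)  (+0.1234+0.1593i)·(-0.0030+0.0039i)  (-0.1639-0.2681i)·(+0.0044+0.0486i)  (-0.2161-0.4608i)·(+0.2088+0.1909i)  (-0.1328-0.3901i)·(+0.7425+0.0000i)  (-0.0494-0.2234i)·(-0.2088+0.1909i)  (-0.0100-0.0924i)·(+0.0044-0.0486i)  (+0.0001-0.0272i)·(+0.0030+0.0039i)  (+0.0006-0.0051i)·(-0.0003-0.0000i)
Y_4^-3(R⁻¹ n̂) = +0.003969-0.399092i

Re=0.0040 Im=-0.3991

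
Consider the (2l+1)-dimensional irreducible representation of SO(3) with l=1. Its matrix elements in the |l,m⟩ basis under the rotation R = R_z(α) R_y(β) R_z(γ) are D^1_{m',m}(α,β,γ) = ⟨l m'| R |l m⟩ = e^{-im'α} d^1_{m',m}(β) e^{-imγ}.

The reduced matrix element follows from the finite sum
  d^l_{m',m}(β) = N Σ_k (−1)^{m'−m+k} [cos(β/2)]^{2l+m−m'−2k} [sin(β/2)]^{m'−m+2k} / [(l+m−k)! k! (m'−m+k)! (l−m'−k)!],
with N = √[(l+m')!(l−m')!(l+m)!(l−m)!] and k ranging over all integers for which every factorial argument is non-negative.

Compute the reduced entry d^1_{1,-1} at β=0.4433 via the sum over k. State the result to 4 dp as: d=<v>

d^1_{1,-1}(β=0.4433) via the finite sum:
With c≡cos(β/2)=0.975536 and s≡sin(β/2)=0.219840, N=[2·1·1·2]^{1/2}=2.000000
Admissible k: 0..0 (factorial args all ≥0)
  k=0: (−1)^2·2.0000/(2)·0.9755^0·0.2198^2 = +0.048329
d^1_{1,-1}(0.4433) = +0.048329

d=0.0483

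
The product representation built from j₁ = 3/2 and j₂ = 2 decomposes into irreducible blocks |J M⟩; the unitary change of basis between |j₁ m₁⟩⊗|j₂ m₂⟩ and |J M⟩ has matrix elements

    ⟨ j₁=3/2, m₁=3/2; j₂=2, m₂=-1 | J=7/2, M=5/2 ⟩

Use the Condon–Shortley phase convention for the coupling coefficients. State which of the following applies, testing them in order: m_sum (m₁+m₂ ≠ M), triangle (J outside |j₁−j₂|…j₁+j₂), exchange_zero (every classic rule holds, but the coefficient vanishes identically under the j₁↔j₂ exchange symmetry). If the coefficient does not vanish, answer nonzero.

m_sum

m-sum: m₁+m₂ = 3/2+(-1) = 1/2, M = 5/2  ✗ ⇒ coefficient is 0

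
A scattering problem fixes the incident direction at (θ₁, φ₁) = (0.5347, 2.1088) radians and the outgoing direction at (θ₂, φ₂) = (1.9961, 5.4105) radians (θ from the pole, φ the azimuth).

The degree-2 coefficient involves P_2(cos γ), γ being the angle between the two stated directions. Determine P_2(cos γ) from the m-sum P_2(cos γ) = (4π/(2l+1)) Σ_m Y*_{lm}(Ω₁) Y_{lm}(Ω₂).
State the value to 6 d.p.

Summing Y*_{l m}(θ₁,φ₁)·Y_{l m}(θ₂,φ₂) over m ∈ [−2, 2]; prefactor 4π/(2·2+1) = 2.513274:
  term(m=-2) = 0.03052 - 0.01012j   from Y*(Ω₁)=-0.04763 - 0.08828j, Y(Ω₂)=-0.05567 + 0.31564j
  term(m=-1) = 0.09709 - 0.01568j   from Y*(Ω₁)=-0.17357 + 0.29088j, Y(Ω₂)=-0.18663 - 0.22243j
  term(m=+0) = -0.05943 + 0.00000j   from Y*(Ω₁)=0.38509 + 0.00000j, Y(Ω₂)=-0.15432 + 0.00000j
  term(m=+1) = 0.09709 + 0.01568j   from Y*(Ω₁)=0.17357 + 0.29088j, Y(Ω₂)=0.18663 - 0.22243j
  term(m=+2) = 0.03052 + 0.01012j   from Y*(Ω₁)=-0.04763 + 0.08828j, Y(Ω₂)=-0.05567 - 0.31564j
Total Σ_m = 0.19579 + 0.00000j. Multiply by 2.513274: 0.49208 + 0.00000j. P_2(cos γ) = 0.492080

0.492080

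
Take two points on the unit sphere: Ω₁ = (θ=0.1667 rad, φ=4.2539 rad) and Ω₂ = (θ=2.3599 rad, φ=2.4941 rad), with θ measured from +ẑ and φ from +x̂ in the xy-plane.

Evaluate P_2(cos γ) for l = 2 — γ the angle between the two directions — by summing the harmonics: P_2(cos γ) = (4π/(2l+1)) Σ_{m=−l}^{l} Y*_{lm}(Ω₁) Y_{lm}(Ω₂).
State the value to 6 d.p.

Term-by-term m-sum for l=2 (normalisation 4π/5 = 2.513274):
  term(m=-2) = -0.001895-0.000752i   from Y*(Ω₁)=-0.006468+0.008442i, Y(Ω₂)=+0.052207+0.184460i
  term(m=-1) = +0.009174-0.047959i   from Y*(Ω₁)=-0.055949-0.113356i, Y(Ω₂)=+0.308083+0.232990i
  term(m=+0) = +0.097484+0.000000i   from Y*(Ω₁)=+0.604733-0.000000i, Y(Ω₂)=+0.161202+0.000000i
  term(m=+1) = +0.009174+0.047959i   from Y*(Ω₁)=+0.055949-0.113356i, Y(Ω₂)=-0.308083+0.232990i
  term(m=+2) = -0.001895+0.000752i   from Y*(Ω₁)=-0.006468-0.008442i, Y(Ω₂)=+0.052207-0.184460i
Accumulated sum +0.112042-0.000000i; after 4π/(2l+1) scaling, +0.281592-0.000000i ⇒ P_2 = 0.281592

0.281592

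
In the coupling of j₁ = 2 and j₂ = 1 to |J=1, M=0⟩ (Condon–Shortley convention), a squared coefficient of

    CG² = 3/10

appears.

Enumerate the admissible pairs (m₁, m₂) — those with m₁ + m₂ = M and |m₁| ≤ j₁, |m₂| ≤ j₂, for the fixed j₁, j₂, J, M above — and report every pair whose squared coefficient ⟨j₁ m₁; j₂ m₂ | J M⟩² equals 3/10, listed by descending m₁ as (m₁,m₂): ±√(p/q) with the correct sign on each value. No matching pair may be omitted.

(1,-1): +√(3/10); (-1,1): +√(3/10)

Admissible pairs with m₁+m₂ = M = 0: (-1,1), (0,0), (1,-1)
  (m₁,m₂)=(1,-1): CG² = 3/10, CG = +√(3/10)   ← matches the target
  (m₁,m₂)=(0,0): CG² = 2/5, CG = −√(2/5)
  (m₁,m₂)=(-1,1): CG² = 3/10, CG = +√(3/10)   ← matches the target
Pairs with CG² = 3/10: (1,-1): +√(3/10); (-1,1): +√(3/10)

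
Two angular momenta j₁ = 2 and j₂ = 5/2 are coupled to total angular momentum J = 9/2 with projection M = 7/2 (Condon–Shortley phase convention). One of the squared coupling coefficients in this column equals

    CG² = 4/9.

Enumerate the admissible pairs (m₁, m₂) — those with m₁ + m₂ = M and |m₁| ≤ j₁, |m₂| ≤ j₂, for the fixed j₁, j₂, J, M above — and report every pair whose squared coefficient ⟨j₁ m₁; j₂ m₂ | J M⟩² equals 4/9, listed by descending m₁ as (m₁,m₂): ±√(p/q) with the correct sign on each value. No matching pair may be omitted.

(1,5/2): +√(4/9)

Admissible pairs with m₁+m₂ = M = 7/2: (1,5/2), (2,3/2)
  (m₁,m₂)=(2,3/2): CG² = 5/9, CG = +√(5/9)
  (m₁,m₂)=(1,5/2): CG² = 4/9, CG = +√(4/9)   ← matches the target
Pairs with CG² = 4/9: (1,5/2): +√(4/9)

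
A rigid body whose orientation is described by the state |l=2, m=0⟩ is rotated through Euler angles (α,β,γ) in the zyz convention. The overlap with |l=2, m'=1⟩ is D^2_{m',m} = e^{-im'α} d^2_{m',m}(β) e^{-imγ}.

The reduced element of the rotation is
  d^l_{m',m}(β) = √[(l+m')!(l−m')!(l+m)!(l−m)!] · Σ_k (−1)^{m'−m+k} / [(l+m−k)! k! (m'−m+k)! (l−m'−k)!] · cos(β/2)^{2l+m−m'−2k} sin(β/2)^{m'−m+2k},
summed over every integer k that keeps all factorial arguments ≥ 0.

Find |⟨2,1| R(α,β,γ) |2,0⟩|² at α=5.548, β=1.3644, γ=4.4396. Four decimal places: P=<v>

Split into d^2_{1,0}(β=1.3644) × two z-phases.
With c≡cos(β/2)=0.776187 and s≡sin(β/2)=0.630502, N=[6·1·2·2]^{1/2}=4.898979
k∈{0,1} keeps every argument non-negative
  k=0: (−1)^1·4.8990/(2)·0.7762^3·0.6305^1 = -0.722208
  k=1: (−1)^2·4.8990/(2)·0.7762^1·0.6305^3 = +0.476543
d^2_{1,0}(1.3644) = -0.722208 +0.476543 = -0.245665
|D^2_{1,0}|² = |d^2_{1,0}(β)|² = (-0.245665)² = 0.060351 (the z-rotation phases have unit modulus)

P=0.0604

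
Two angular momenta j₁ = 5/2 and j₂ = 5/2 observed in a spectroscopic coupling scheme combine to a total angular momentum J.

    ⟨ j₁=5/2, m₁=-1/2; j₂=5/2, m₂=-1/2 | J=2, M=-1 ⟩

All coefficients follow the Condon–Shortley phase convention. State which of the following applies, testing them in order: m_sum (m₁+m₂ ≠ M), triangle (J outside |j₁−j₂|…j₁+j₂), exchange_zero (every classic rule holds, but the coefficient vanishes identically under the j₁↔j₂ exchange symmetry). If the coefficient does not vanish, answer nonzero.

m-sum: m₁+m₂ = -1/2+(-1/2) = -1, M = -1  ✓
triangle: |j₁−j₂| = 0 ≤ J = 2 ≤ j₁+j₂ = 5  ✓
exchange: j₁=j₂ and m₁=m₂, and (−1)^(j₁+j₂−J) = (−1)^3 = −1 forces ⟨j₁m₁;j₂m₂|JM⟩ = −⟨j₂m₂;j₁m₁|JM⟩ = −⟨j₁m₁;j₂m₂|JM⟩ ⇒ the coefficient vanishes identically
Racah sum check: Σ_k collapses to 0 ⇒ CG = 0

exchange_zero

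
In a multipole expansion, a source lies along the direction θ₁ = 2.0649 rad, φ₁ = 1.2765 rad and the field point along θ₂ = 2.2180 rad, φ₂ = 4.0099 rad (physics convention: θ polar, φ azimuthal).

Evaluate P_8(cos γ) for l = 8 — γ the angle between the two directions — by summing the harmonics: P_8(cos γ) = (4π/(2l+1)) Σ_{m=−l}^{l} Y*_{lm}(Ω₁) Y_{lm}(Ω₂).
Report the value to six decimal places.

Addition theorem: P_8(cos γ) = (4π/17) Σ_m Y*_{lm}(Ω₁) Y_{lm}(Ω₂), m = −8…8:
  term(m=-8) = (-0.015612, -0.001945)   from Y*(Ω₁)=(-0.131304, -0.131784), Y(Ω₂)=(0.066638, -0.052068)
  term(m=-7) = (0.098368, -0.028739)   from Y*(Ω₁)=(0.353809, -0.188390), Y(Ω₂)=(0.250310, 0.052053)
  term(m=-6) = (-0.138385, 0.114782)   from Y*(Ω₁)=(0.080608, 0.408159), Y(Ω₂)=(0.206217, 0.379772)
  term(m=-5) = (0.013419, -0.026405)   from Y*(Ω₁)=(-0.075825, -0.007555), Y(Ω₂)=(-0.140870, 0.362279)
  term(m=-4) = (0.000373, -0.006019)   from Y*(Ω₁)=(-0.121571, 0.292743), Y(Ω₂)=(-0.017988, 0.006194)
  term(m=-3) = (-0.029120, -0.080720)   from Y*(Ω₁)=(-0.191048, -0.157008), Y(Ω₂)=(0.298229, 0.177420)
  term(m=-2) = (-0.029575, -0.031467)   from Y*(Ω₁)=(-0.169548, 0.113176), Y(Ω₂)=(0.034966, 0.208935)
  term(m=-1) = (-0.069939, -0.030247)   from Y*(Ω₁)=(-0.084878, -0.280036), Y(Ω₂)=(0.168253, -0.198751)
  term(m=+0) = (-0.041825, -0.000000)   from Y*(Ω₁)=(-0.163848, -0.000000), Y(Ω₂)=(0.255267, 0.000000)
  term(m=+1) = (-0.069939, 0.030247)   from Y*(Ω₁)=(0.084878, -0.280036), Y(Ω₂)=(-0.168253, -0.198751)
  term(m=+2) = (-0.029575, 0.031467)   from Y*(Ω₁)=(-0.169548, -0.113176), Y(Ω₂)=(0.034966, -0.208935)
  term(m=+3) = (-0.029120, 0.080720)   from Y*(Ω₁)=(0.191048, -0.157008), Y(Ω₂)=(-0.298229, 0.177420)
  term(m=+4) = (0.000373, 0.006019)   from Y*(Ω₁)=(-0.121571, -0.292743), Y(Ω₂)=(-0.017988, -0.006194)
  term(m=+5) = (0.013419, 0.026405)   from Y*(Ω₁)=(0.075825, -0.007555), Y(Ω₂)=(0.140870, 0.362279)
  term(m=+6) = (-0.138385, -0.114782)   from Y*(Ω₁)=(0.080608, -0.408159), Y(Ω₂)=(0.206217, -0.379772)
  term(m=+7) = (0.098368, 0.028739)   from Y*(Ω₁)=(-0.353809, -0.188390), Y(Ω₂)=(-0.250310, 0.052053)
  term(m=+8) = (-0.015612, 0.001945)   from Y*(Ω₁)=(-0.131304, 0.131784), Y(Ω₂)=(0.066638, 0.052068)
Total Σ_m = (-0.382763, 0.000000). Multiply by 0.739198: (-0.282938, 0.000000). P_8(cos γ) = -0.282938

-0.282938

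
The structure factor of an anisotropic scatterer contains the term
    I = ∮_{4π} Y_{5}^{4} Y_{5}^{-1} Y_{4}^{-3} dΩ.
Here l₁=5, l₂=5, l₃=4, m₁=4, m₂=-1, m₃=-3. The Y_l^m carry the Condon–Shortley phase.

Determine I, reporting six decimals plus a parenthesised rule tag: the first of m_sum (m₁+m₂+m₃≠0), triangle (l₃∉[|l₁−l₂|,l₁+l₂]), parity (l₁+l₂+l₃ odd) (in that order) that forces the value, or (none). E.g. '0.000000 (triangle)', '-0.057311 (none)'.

-0.168084 (none)

Rules hold: Σm=0, L=14 even, 0≤4≤10.
N = 11·11·9 = 1089
Δ = 6!·4!·4!/15! = 1/3153150
Racah Σ t=1..5: t=1:−1/69120 t=2:+1/1728 t=3:−1/576 t=4:+1/1728 t=5:−1/69120 = -7/11520
⇒ 3j(5 5 4; 0 0 0)² = 2/143, sgn -1
Racah Σ t=0..1: t=0:+1/103680 t=1:−1/17280 = -1/20736
⇒ 3j(5 5 4; 4 -1 -3)² = 10/429, sgn +1
4πI² = N·(3j₀)²·(3jₘ)² = 60/169
I = -1·√(0.35503/4π) = -0.16808437
No selection rule forces the value: the integral is nonzero (none).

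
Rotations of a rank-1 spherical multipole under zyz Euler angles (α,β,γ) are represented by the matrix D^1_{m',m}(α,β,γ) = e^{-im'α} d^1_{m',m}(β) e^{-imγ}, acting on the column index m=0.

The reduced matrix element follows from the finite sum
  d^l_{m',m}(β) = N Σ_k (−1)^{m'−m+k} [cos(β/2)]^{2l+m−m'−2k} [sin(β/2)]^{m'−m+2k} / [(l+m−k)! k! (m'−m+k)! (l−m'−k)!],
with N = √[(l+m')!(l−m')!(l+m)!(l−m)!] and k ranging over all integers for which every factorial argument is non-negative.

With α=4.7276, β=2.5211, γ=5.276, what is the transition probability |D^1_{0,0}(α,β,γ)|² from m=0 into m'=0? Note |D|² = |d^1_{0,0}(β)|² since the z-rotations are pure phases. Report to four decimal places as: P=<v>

P=0.6619

First d^1_{0,0}(β=2.5211), then the phase factors e^{-i(0)α} and e^{-i(0)γ}:
With c≡cos(β/2)=0.305293 and s≡sin(β/2)=0.952258, N=[1·1·1·1]^{1/2}=1.000000
k∈{0,1} keeps every argument non-negative
  k=0: (−1)^0·1.0000/(1)·0.3053^2·0.9523^0 = +0.093204
  k=1: (−1)^1·1.0000/(1)·0.3053^0·0.9523^2 = -0.906796
d^1_{0,0}(2.5211) = +0.093204 -0.906796 = -0.813592
|D^1_{0,0}|² = |d^1_{0,0}(β)|² = (-0.813592)² = 0.661932 (the z-rotation phases have unit modulus)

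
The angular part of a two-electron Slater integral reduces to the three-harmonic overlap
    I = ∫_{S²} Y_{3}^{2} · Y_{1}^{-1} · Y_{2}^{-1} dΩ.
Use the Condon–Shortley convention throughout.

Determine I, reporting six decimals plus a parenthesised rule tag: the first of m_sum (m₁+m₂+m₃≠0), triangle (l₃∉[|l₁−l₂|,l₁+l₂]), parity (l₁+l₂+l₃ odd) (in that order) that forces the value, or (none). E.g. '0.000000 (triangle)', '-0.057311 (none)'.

m-sum 0 ✓  L=6 even ✓  2≤2≤4 ✓
Π(2lᵢ+1) = 7×3×5 = 105
triangle coeff Δ(3,1,2) = 1/105
Σ_t [1,1]: t=1:−1/4 = -1/4
(3j)²=3/35 [(3 1 2; 0 0 0)], sign=-1
Σ_t [0,0]: t=0:+1/12 = 1/12
(3j)²=2/21 [(3 1 2; 2 -1 -1)], sign=-1
⇒ 4πI² = 6/7
I = (+1)√(6/7/(4π)) = 0.26116903
No selection rule forces the value: the integral is nonzero (none).

0.261169 (none)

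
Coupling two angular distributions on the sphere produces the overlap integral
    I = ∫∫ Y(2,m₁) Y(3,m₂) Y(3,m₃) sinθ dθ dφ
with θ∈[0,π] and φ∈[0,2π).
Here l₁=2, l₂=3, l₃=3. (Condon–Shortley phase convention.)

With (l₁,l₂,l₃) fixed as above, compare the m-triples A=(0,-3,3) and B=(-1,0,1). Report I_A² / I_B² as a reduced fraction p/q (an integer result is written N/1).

Shared (l₁,l₂,l₃)=(2,3,3): N and (l;000)² cancel in I_A²/I_B².
A: Δ = 2!·2!·4!/9! = 1/3780; Racah Σ t=0..0: t=0:+1/96 = 1/96; ⇒ 3j(2 3 3; 0 -3 3)² = 5/84, sgn +1
B: Δ = 2!·2!·4!/9! = 1/3780; Racah Σ t=1..2: t=1:−1/8 t=2:+1/12 = -1/24; ⇒ 3j(2 3 3; -1 0 1)² = 1/210, sgn -1
I_A²/I_B² = (5/84)/(1/210) = 25/2

25/2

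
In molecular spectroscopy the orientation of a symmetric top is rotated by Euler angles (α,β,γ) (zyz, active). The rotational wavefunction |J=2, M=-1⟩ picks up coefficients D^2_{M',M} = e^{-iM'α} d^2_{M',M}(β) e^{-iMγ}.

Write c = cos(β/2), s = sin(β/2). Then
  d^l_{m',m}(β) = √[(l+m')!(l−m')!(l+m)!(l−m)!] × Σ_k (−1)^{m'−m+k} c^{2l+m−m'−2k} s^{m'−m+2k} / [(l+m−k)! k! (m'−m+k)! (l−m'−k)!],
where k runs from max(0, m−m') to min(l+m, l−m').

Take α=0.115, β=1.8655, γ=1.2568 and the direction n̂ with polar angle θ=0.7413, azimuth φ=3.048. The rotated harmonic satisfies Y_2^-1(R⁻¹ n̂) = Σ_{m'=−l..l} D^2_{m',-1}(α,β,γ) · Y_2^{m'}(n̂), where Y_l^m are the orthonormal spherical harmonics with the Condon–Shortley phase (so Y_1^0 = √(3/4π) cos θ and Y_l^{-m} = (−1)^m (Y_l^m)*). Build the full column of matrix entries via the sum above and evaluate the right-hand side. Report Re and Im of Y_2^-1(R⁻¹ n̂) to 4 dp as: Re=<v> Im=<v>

Need the full column D^2_{m',-1} for m'=−2..2 at α=0.1150, β=1.8655, γ=1.2568.
cos(β/2)=0.595627, sin(β/2)=0.803261
d^2_{-2,-1}: single k=1 term ⇒ +0.339477;  D = +0.028481+0.338280i
d^2_{-1,-1}: k∈[0..1] ⇒ +0.125863 -0.686726 = -0.560863;  D = -0.110875-0.549795i
d^2_{0,-1}: k∈[0..1] ⇒ -0.415773 +0.756171 = +0.340399;  D = +0.105136+0.323755i
d^2_{1,-1}: k∈[0..1] ⇒ +0.686726 -0.416319 = +0.270407;  D = +0.112478+0.245904i
d^2_{2,-1}: single k=0 term ⇒ -0.617411;  D = -0.319547-0.528286i
Y_2^{m'}(θ=0.7413,φ=3.048) and Σ D·Y over m':
  (+0.0285+0.3383i)·(+0.1730+0.0328i)  (-0.1109-0.5498i)·(-0.3831-0.0360i)  (+0.1051+0.3238i)·(+0.1994+0.0000i)  (+0.1125+0.2459i)·(+0.3831-0.0360i)  (-0.3195-0.5283i)·(+0.1730-0.0328i)
Y_2^-1(R⁻¹ n̂) = +0.016826+0.347838i

Re=0.0168 Im=0.3478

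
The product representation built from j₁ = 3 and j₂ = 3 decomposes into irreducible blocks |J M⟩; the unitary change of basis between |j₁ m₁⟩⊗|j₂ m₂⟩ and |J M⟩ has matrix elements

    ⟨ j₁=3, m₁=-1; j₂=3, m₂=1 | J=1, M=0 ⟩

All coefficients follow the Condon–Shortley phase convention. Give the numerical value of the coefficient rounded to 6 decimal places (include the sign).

-0.188982  (= −√(1/28))

j₁+j₂−J=5  J+j₁−j₂=1  J−j₁+j₂=1  j₁+j₂+J+1=8
(j₁±m₁, j₂±m₂, J±M) = (2,4,4,2,1,1)
P² = 144/7
sum k=3..4:
  [3] −1/12 = -1/12
  [4] +1/24 = 1/24
S = -1/24
C² = P²·S² = 1/28 ; C = -0.188982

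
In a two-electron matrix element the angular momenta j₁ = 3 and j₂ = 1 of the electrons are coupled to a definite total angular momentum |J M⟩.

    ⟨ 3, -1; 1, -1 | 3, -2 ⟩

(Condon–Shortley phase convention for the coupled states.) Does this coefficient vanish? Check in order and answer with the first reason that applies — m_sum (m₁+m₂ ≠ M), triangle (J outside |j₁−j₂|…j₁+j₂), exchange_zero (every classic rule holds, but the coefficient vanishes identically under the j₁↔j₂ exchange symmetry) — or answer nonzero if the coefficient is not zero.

nonzero

m-sum: m₁+m₂ = -1+(-1) = -2, M = -2  ✓
triangle: |j₁−j₂| = 2 ≤ J = 3 ≤ j₁+j₂ = 4  ✓
exchange: j₁≠j₂ or m₁≠m₂ — the exchange symmetry imposes no constraint here
value check: CG = +√(5/12) = +0.645497 ≠ 0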